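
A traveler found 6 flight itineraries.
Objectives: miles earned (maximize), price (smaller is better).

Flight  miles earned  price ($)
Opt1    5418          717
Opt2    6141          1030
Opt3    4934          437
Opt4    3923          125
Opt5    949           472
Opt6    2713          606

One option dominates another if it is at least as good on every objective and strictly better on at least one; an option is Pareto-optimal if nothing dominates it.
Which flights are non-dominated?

Opt1: not dominated.
Opt2: not dominated (best miles earned).
Opt3: not dominated.
Opt4: not dominated (best price).
Opt5: dominated by Opt3 (miles earned 4934≥949, price 437≤472).
Opt6: dominated by Opt3 (miles earned 4934≥2713, price 437≤606).

Opt1, Opt2, Opt3, Opt4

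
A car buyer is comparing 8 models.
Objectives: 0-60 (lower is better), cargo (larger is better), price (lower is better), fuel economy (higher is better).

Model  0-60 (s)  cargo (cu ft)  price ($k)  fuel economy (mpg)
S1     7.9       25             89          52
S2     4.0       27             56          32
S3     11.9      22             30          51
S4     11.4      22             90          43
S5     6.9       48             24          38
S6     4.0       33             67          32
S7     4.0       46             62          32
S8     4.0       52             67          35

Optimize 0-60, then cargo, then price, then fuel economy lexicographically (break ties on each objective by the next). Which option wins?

First minimize 0-60: best is 4.0, kept {S2, S6, S7, S8}.
Then maximize cargo: best is 52, kept {S8}.

S8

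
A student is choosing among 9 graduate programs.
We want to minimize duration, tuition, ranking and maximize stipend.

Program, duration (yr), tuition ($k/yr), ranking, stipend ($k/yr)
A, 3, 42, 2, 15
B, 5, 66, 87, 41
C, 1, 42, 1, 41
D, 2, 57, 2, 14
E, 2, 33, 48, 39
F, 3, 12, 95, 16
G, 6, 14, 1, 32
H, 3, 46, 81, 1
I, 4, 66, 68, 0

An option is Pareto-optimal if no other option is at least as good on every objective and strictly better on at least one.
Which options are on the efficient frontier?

A: dominated by C (duration 1≤3, tuition 42≤42, ranking 1≤2, stipend 41≥15).
B: dominated by C (duration 1≤5, tuition 42≤66, ranking 1≤87, stipend 41≥41).
C: not dominated (best duration).
D: dominated by C (duration 1≤2, tuition 42≤57, ranking 1≤2, stipend 41≥14).
E: not dominated.
F: not dominated (best tuition).
G: not dominated.
H: dominated by A (duration 3≤3, tuition 42≤46, ranking 2≤81, stipend 15≥1).
I: dominated by A (duration 3≤4, tuition 42≤66, ranking 2≤68, stipend 15≥0).

C, E, F, G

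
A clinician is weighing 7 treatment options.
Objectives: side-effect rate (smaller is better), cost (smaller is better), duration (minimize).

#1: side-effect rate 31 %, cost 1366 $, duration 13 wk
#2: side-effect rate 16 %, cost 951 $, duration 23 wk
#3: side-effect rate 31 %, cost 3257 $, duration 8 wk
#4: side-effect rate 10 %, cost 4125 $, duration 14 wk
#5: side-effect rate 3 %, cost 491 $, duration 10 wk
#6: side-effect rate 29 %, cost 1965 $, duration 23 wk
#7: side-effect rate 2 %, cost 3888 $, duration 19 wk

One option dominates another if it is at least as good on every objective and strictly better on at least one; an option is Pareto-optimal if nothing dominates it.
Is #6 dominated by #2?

#2 vs #6: side-effect rate 16≤29, cost 951≤1965, duration 23≤23 — #2 is at least as good on every objective with at least one strict improvement.

Yes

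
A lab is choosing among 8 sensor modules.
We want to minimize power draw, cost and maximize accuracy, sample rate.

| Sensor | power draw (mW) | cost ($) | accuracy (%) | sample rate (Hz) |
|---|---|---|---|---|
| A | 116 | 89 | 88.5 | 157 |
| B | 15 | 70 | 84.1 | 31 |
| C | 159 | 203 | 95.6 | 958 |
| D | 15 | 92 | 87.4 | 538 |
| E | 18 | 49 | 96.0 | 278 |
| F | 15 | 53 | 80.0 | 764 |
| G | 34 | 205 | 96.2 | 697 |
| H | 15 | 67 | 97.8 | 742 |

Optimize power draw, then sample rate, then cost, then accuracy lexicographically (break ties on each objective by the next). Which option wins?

First minimize power draw: best is 15, kept {B, D, F, H}.
Then maximize sample rate: best is 764, kept {F}.

F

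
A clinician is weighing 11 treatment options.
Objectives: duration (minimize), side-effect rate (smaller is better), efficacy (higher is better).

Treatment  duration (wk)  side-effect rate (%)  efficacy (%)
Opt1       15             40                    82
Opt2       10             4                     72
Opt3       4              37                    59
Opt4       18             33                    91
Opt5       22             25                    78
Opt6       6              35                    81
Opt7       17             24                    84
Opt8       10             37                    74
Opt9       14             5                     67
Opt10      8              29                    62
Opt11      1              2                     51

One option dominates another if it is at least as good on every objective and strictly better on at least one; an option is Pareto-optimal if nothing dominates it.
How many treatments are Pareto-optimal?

8

Opt1: not dominated.
Opt2: not dominated.
Opt3: not dominated.
Opt4: not dominated (best efficacy).
Opt5: dominated by Opt7 (duration 17≤22, side-effect rate 24≤25, efficacy 84≥78).
Opt6: not dominated.
Opt7: not dominated.
Opt8: dominated by Opt6 (duration 6≤10, side-effect rate 35≤37, efficacy 81≥74).
Opt9: dominated by Opt2 (duration 10≤14, side-effect rate 4≤5, efficacy 72≥67).
Opt10: not dominated.
Opt11: not dominated (best duration).
Pareto-optimal: Opt1, Opt2, Opt3, Opt4, Opt6, Opt7, Opt10, Opt11 → 8.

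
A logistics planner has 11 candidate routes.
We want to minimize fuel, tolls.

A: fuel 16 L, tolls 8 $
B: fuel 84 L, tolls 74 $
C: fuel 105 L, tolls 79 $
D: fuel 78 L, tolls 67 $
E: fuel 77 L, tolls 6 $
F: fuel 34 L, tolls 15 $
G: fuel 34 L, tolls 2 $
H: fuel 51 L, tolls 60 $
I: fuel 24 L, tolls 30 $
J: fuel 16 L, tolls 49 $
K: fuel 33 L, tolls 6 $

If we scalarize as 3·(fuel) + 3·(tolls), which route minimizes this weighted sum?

A

A: 3·16 + 3·8 = 72
B: 3·84 + 3·74 = 474
C: 3·105 + 3·79 = 552
D: 3·78 + 3·67 = 435
E: 3·77 + 3·6 = 249
F: 3·34 + 3·15 = 147
G: 3·34 + 3·2 = 108
H: 3·51 + 3·60 = 333
I: 3·24 + 3·30 = 162
J: 3·16 + 3·49 = 195
K: 3·33 + 3·6 = 117
Lowest: A at 72.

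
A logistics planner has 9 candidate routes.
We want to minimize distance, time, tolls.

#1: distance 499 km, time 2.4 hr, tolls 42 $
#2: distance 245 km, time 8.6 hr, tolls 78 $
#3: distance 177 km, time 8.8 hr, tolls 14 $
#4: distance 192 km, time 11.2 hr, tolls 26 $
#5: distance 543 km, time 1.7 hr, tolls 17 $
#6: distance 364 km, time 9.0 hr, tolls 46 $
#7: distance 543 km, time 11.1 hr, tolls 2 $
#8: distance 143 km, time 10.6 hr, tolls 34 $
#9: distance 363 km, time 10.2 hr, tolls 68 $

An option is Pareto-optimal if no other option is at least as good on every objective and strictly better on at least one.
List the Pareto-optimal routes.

#1: not dominated.
#2: not dominated.
#3: not dominated.
#4: dominated by #3 (distance 177≤192, time 8.8≤11.2, tolls 14≤26).
#5: not dominated (best time).
#6: dominated by #3 (distance 177≤364, time 8.8≤9.0, tolls 14≤46).
#7: not dominated (best tolls).
#8: not dominated (best distance).
#9: dominated by #3 (distance 177≤363, time 8.8≤10.2, tolls 14≤68).

#1, #2, #3, #5, #7, #8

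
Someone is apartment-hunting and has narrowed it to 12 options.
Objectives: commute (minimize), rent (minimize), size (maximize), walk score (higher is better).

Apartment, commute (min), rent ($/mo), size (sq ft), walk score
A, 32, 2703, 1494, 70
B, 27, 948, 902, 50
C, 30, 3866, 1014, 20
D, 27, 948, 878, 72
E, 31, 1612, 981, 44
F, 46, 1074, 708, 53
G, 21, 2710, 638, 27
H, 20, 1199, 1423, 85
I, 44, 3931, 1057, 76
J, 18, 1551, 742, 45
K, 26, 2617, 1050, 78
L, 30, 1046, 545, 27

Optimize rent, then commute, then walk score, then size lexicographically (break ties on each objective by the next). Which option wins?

First minimize rent: best is 948, kept {B, D}.
Then minimize commute: best is 27, kept {B, D}.
Then maximize walk score: best is 72, kept {D}.

D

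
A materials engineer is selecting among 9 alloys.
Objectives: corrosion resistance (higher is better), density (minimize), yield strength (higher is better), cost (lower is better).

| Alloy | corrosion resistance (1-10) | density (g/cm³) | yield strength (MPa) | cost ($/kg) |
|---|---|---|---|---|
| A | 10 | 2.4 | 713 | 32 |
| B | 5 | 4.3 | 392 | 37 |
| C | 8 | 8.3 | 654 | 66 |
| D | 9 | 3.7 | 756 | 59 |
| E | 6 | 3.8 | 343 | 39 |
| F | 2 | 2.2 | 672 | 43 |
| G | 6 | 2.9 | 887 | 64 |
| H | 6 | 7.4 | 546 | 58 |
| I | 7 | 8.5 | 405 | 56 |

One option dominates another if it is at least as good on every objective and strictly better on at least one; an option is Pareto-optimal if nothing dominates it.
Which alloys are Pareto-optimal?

A, D, F, G

A: not dominated (best corrosion resistance).
B: dominated by A (corrosion resistance 10≥5, density 2.4≤4.3, yield strength 713≥392, cost 32≤37).
C: dominated by A (corrosion resistance 10≥8, density 2.4≤8.3, yield strength 713≥654, cost 32≤66).
D: not dominated.
E: dominated by A (corrosion resistance 10≥6, density 2.4≤3.8, yield strength 713≥343, cost 32≤39).
F: not dominated (best density).
G: not dominated (best yield strength).
H: dominated by A (corrosion resistance 10≥6, density 2.4≤7.4, yield strength 713≥546, cost 32≤58).
I: dominated by A (corrosion resistance 10≥7, density 2.4≤8.5, yield strength 713≥405, cost 32≤56).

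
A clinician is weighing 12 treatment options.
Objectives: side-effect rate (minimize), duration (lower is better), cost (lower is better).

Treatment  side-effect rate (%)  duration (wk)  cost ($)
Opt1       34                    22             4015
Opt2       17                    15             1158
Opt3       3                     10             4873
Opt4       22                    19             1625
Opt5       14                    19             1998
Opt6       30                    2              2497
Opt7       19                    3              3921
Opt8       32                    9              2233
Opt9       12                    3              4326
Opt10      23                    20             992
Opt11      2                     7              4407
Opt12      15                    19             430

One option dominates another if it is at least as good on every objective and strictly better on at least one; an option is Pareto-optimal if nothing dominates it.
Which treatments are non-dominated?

Opt1: dominated by Opt2 (side-effect rate 17≤34, duration 15≤22, cost 1158≤4015).
Opt2: not dominated.
Opt3: dominated by Opt11 (side-effect rate 2≤3, duration 7≤10, cost 4407≤4873).
Opt4: dominated by Opt2 (side-effect rate 17≤22, duration 15≤19, cost 1158≤1625).
Opt5: not dominated.
Opt6: not dominated (best duration).
Opt7: not dominated.
Opt8: not dominated.
Opt9: not dominated.
Opt10: dominated by Opt12 (side-effect rate 15≤23, duration 19≤20, cost 430≤992).
Opt11: not dominated (best side-effect rate).
Opt12: not dominated (best cost).

Opt2, Opt5, Opt6, Opt7, Opt8, Opt9, Opt11, Opt12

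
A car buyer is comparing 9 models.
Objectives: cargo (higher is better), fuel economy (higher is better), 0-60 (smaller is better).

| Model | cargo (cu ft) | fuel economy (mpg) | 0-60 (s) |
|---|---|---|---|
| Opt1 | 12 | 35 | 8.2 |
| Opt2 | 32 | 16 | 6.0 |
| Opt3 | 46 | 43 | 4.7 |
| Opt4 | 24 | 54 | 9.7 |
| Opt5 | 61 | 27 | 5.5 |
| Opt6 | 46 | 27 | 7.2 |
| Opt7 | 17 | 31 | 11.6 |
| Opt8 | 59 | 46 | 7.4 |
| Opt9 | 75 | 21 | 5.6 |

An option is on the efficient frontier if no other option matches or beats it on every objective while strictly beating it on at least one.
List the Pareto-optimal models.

Opt3, Opt4, Opt5, Opt8, Opt9

Opt1: dominated by Opt3 (cargo 46≥12, fuel economy 43≥35, 0-60 4.7≤8.2).
Opt2: dominated by Opt3 (cargo 46≥32, fuel economy 43≥16, 0-60 4.7≤6.0).
Opt3: not dominated (best 0-60).
Opt4: not dominated (best fuel economy).
Opt5: not dominated.
Opt6: dominated by Opt3 (cargo 46≥46, fuel economy 43≥27, 0-60 4.7≤7.2).
Opt7: dominated by Opt3 (cargo 46≥17, fuel economy 43≥31, 0-60 4.7≤11.6).
Opt8: not dominated.
Opt9: not dominated (best cargo).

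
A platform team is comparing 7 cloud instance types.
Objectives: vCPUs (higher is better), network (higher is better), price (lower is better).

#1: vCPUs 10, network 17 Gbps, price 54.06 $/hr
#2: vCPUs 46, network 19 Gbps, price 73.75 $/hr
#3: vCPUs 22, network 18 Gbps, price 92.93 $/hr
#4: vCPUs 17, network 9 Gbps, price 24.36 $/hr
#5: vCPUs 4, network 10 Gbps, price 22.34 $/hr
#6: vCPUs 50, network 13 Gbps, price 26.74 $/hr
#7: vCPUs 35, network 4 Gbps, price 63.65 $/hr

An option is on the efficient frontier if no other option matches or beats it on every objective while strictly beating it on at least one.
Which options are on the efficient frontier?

#1: not dominated.
#2: not dominated (best network).
#3: dominated by #2 (vCPUs 46≥22, network 19≥18, price 73.75≤92.93).
#4: not dominated.
#5: not dominated (best price).
#6: not dominated (best vCPUs).
#7: dominated by #6 (vCPUs 50≥35, network 13≥4, price 26.74≤63.65).

#1, #2, #4, #5, #6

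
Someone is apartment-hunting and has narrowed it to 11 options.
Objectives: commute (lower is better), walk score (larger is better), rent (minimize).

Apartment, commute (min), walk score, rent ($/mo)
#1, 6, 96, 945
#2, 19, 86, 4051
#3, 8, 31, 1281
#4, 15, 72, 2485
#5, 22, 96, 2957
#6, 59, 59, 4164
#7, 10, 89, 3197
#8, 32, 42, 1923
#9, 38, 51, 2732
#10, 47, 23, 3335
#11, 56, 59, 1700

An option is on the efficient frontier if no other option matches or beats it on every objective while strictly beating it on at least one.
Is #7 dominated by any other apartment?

Yes

#1 vs #7: commute 6≤10, walk score 96≥89, rent 945≤3197 — #1 is at least as good on every objective and strictly better on at least one, so #1 dominates #7.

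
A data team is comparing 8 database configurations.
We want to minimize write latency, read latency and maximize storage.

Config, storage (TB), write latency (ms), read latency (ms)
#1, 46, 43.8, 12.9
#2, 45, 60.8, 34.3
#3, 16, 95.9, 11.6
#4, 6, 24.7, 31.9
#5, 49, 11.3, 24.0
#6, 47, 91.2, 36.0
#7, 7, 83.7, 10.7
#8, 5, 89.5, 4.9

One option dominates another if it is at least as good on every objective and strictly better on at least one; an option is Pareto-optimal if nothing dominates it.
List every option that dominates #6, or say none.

#5

#5: storage 49≥47, write latency 11.3≤91.2, read latency 24.0≤36.0 — dominates #6.
Others (#1, #2, #3, #4, #7, #8) are each worse than #6 on at least one objective.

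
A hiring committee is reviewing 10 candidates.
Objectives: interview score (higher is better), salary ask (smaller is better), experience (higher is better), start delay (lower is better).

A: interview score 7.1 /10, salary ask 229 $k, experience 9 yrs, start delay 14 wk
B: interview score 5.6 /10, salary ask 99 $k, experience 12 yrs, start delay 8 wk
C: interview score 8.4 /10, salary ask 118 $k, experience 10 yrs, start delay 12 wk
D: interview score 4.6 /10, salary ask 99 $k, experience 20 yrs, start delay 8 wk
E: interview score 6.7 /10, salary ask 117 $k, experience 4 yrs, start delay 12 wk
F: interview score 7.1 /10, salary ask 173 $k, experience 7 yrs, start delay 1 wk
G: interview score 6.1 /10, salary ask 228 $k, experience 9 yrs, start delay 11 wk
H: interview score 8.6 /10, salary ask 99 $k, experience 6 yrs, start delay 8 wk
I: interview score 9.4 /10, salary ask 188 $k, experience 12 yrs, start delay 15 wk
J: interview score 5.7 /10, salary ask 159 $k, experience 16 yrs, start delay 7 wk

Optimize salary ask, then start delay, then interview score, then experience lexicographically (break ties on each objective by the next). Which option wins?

H

First minimize salary ask: best is 99, kept {B, D, H}.
Then minimize start delay: best is 8, kept {B, D, H}.
Then maximize interview score: best is 8.6, kept {H}.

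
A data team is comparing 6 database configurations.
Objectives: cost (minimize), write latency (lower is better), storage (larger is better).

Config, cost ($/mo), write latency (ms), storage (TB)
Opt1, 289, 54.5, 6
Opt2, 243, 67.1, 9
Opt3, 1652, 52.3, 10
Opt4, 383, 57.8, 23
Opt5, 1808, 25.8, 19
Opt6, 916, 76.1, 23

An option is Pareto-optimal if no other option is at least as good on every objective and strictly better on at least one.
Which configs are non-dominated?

Opt1, Opt2, Opt3, Opt4, Opt5

Opt1: not dominated.
Opt2: not dominated (best cost).
Opt3: not dominated.
Opt4: not dominated.
Opt5: not dominated (best write latency).
Opt6: dominated by Opt4 (cost 383≤916, write latency 57.8≤76.1, storage 23≥23).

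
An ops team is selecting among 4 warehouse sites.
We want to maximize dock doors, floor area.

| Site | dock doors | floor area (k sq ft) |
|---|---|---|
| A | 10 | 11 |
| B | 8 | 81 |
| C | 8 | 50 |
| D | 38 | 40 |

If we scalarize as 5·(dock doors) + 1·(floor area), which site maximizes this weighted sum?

A: 5·10 + 1·11 = 61
B: 5·8 + 1·81 = 121
C: 5·8 + 1·50 = 90
D: 5·38 + 1·40 = 230
Highest: D at 230.

D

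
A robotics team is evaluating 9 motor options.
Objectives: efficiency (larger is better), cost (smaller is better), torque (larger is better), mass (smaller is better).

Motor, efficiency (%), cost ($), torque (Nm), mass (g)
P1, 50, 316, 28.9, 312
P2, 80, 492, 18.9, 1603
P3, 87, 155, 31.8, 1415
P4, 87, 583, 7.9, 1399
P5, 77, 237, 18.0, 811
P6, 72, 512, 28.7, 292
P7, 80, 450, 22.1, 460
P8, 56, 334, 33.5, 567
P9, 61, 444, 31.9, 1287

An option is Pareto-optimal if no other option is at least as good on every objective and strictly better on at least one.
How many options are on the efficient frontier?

P1: not dominated.
P2: dominated by P3 (efficiency 87≥80, cost 155≤492, torque 31.8≥18.9, mass 1415≤1603).
P3: not dominated (best cost).
P4: not dominated.
P5: not dominated.
P6: not dominated (best mass).
P7: not dominated.
P8: not dominated (best torque).
P9: not dominated.
Pareto-optimal: P1, P3, P4, P5, P6, P7, P8, P9 → 8.

8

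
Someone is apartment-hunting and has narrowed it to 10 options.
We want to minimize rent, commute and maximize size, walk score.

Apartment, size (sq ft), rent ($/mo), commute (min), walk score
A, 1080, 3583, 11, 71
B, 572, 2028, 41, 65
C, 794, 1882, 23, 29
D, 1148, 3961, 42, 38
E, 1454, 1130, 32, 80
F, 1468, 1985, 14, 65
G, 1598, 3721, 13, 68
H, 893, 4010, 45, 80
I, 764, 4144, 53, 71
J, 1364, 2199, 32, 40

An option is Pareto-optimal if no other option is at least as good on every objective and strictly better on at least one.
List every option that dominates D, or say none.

E: size 1454≥1148, rent 1130≤3961, commute 32≤42, walk score 80≥38 — dominates D.
F: size 1468≥1148, rent 1985≤3961, commute 14≤42, walk score 65≥38 — dominates D.
G: size 1598≥1148, rent 3721≤3961, commute 13≤42, walk score 68≥38 — dominates D.
J: size 1364≥1148, rent 2199≤3961, commute 32≤42, walk score 40≥38 — dominates D.
Others (A, B, C, H, I) are each worse than D on at least one objective.

E, F, G, J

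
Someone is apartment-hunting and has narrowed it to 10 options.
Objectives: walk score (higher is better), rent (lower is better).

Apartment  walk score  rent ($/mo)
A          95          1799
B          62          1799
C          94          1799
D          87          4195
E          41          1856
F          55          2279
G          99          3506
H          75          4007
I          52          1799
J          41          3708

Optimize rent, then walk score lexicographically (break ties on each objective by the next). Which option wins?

A

First minimize rent: best is 1799, kept {A, B, C, I}.
Then maximize walk score: best is 95, kept {A}.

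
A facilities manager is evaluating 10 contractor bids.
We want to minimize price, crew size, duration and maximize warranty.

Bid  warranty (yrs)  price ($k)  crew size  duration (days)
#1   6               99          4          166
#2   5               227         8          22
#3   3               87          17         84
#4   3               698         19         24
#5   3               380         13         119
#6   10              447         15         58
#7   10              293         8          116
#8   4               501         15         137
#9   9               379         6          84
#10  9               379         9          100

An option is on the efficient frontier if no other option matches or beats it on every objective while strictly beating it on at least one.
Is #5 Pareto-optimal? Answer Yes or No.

#2 vs #5: warranty 5≥3, price 227≤380, crew size 8≤13, duration 22≤119 — #2 is at least as good on every objective and strictly better on at least one, so #2 dominates #5.

No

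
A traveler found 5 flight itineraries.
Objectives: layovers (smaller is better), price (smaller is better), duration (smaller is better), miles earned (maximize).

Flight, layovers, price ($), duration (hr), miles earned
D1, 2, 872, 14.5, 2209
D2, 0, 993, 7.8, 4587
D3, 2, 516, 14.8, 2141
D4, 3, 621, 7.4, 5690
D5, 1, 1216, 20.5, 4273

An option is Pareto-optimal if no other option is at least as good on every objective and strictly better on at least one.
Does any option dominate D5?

Yes

D2 vs D5: layovers 0≤1, price 993≤1216, duration 7.8≤20.5, miles earned 4587≥4273 — D2 is at least as good on every objective and strictly better on at least one, so D2 dominates D5.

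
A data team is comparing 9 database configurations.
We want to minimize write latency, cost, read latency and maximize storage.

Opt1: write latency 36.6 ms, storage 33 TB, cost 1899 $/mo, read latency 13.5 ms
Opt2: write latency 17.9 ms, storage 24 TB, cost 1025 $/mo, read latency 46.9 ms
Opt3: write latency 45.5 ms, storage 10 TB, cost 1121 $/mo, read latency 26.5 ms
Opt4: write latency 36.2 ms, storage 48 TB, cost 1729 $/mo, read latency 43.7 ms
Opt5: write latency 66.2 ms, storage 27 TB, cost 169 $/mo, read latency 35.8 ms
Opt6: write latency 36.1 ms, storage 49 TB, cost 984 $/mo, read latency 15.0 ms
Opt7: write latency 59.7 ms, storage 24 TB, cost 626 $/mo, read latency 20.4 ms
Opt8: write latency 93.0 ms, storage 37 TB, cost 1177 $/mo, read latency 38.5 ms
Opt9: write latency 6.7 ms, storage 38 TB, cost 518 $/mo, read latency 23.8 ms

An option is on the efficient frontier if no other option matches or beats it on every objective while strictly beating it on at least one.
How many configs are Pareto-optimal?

Opt1: not dominated (best read latency).
Opt2: dominated by Opt9 (write latency 6.7≤17.9, storage 38≥24, cost 518≤1025, read latency 23.8≤46.9).
Opt3: dominated by Opt6 (write latency 36.1≤45.5, storage 49≥10, cost 984≤1121, read latency 15.0≤26.5).
Opt4: dominated by Opt6 (write latency 36.1≤36.2, storage 49≥48, cost 984≤1729, read latency 15.0≤43.7).
Opt5: not dominated (best cost).
Opt6: not dominated (best storage).
Opt7: not dominated.
Opt8: dominated by Opt6 (write latency 36.1≤93.0, storage 49≥37, cost 984≤1177, read latency 15.0≤38.5).
Opt9: not dominated (best write latency).
Pareto-optimal: Opt1, Opt5, Opt6, Opt7, Opt9 → 5.

5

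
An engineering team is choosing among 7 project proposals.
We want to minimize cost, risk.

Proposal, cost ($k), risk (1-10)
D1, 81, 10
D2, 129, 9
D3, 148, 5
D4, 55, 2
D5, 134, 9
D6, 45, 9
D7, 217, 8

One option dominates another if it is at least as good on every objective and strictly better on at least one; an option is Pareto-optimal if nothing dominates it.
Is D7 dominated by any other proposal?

D3 vs D7: cost 148≤217, risk 5≤8 — D3 is at least as good on every objective and strictly better on at least one, so D3 dominates D7.

Yes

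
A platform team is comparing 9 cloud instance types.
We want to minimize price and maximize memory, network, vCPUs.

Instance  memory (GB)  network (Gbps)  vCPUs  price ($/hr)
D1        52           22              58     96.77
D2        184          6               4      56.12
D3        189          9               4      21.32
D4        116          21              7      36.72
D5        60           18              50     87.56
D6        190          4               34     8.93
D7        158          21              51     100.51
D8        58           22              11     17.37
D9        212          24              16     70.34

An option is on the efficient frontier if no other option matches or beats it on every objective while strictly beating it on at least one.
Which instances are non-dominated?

D1: not dominated (best vCPUs).
D2: dominated by D3 (memory 189≥184, network 9≥6, vCPUs 4≥4, price 21.32≤56.12).
D3: not dominated.
D4: not dominated.
D5: not dominated.
D6: not dominated (best price).
D7: not dominated.
D8: not dominated.
D9: not dominated (best memory).

D1, D3, D4, D5, D6, D7, D8, D9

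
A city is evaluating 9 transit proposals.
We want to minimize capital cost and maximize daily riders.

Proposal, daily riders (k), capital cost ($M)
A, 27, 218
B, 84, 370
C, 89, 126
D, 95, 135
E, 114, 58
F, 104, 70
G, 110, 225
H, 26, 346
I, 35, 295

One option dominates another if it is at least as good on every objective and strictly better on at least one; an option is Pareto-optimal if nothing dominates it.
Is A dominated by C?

Yes

C vs A: daily riders 89≥27, capital cost 126≤218 — C is at least as good on every objective with at least one strict improvement.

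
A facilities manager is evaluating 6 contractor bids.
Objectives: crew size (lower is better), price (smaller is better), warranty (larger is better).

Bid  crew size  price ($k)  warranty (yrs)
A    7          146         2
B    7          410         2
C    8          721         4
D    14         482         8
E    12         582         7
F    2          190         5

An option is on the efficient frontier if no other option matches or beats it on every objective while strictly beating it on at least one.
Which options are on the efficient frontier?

A: not dominated (best price).
B: dominated by A (crew size 7≤7, price 146≤410, warranty 2≥2).
C: dominated by F (crew size 2≤8, price 190≤721, warranty 5≥4).
D: not dominated (best warranty).
E: not dominated.
F: not dominated (best crew size).

A, D, E, F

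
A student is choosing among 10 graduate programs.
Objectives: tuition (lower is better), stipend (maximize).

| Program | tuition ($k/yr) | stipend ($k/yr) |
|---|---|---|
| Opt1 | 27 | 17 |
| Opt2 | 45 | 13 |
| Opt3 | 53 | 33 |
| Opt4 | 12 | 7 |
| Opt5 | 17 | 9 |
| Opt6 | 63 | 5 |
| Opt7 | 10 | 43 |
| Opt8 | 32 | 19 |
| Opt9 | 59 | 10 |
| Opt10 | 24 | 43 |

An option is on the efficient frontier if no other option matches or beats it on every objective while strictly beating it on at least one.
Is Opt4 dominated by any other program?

Opt7 vs Opt4: tuition 10≤12, stipend 43≥7 — Opt7 is at least as good on every objective and strictly better on at least one, so Opt7 dominates Opt4.

Yes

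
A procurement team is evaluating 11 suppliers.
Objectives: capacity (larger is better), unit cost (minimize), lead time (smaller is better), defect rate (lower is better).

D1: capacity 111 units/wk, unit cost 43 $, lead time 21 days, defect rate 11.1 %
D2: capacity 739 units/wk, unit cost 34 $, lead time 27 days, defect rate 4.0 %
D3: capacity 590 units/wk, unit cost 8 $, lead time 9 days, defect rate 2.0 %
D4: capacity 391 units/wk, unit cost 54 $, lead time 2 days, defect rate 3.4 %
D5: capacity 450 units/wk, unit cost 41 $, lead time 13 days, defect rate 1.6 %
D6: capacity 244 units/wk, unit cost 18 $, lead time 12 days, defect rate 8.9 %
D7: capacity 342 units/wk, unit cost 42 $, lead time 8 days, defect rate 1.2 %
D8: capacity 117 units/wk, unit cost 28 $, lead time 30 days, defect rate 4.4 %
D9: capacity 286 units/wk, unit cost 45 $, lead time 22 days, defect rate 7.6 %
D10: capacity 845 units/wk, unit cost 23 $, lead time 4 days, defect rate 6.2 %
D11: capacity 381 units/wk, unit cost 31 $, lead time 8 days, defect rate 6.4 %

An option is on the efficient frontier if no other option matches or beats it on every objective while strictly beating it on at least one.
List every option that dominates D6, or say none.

D3: capacity 590≥244, unit cost 8≤18, lead time 9≤12, defect rate 2.0≤8.9 — dominates D6.
Others (D1, D2, D4, D5, D7, D8, D9, D10, D11) are each worse than D6 on at least one objective.

D3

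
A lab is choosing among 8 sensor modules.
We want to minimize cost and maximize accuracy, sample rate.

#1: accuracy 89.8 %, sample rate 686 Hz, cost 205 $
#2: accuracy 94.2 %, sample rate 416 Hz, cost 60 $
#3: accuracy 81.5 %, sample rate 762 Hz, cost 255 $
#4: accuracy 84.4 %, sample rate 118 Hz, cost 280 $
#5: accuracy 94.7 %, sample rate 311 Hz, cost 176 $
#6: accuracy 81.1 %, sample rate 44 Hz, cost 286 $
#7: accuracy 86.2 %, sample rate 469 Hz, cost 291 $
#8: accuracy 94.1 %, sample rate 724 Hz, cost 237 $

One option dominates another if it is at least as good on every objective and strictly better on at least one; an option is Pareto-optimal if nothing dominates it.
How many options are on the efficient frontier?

5

#1: not dominated.
#2: not dominated (best cost).
#3: not dominated (best sample rate).
#4: dominated by #1 (accuracy 89.8≥84.4, sample rate 686≥118, cost 205≤280).
#5: not dominated (best accuracy).
#6: dominated by #1 (accuracy 89.8≥81.1, sample rate 686≥44, cost 205≤286).
#7: dominated by #1 (accuracy 89.8≥86.2, sample rate 686≥469, cost 205≤291).
#8: not dominated.
Pareto-optimal: #1, #2, #3, #5, #8 → 5.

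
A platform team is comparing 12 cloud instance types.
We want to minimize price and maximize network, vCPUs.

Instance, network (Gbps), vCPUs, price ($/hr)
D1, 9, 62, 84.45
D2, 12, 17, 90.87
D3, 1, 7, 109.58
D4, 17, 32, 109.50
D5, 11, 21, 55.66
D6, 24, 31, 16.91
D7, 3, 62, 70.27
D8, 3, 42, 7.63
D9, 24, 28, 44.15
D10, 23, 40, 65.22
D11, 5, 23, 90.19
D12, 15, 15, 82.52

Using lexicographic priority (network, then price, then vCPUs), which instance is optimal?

First maximize network: best is 24, kept {D6, D9}.
Then minimize price: best is 16.91, kept {D6}.

D6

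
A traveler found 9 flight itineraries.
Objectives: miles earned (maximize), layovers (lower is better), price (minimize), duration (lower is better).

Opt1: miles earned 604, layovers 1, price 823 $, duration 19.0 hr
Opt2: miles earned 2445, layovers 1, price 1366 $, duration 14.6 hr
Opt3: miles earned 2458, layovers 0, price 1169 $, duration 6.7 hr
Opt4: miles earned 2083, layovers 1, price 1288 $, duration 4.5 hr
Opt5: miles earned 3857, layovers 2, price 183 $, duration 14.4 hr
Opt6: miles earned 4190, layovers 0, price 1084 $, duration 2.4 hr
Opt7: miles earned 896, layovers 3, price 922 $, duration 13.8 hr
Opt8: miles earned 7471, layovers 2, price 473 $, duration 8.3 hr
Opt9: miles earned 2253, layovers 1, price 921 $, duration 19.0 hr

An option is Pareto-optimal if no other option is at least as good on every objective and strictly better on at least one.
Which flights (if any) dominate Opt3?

Opt6: miles earned 4190≥2458, layovers 0≤0, price 1084≤1169, duration 2.4≤6.7 — dominates Opt3.
Others (Opt1, Opt2, Opt4, Opt5, Opt7, Opt8, Opt9) are each worse than Opt3 on at least one objective.

Opt6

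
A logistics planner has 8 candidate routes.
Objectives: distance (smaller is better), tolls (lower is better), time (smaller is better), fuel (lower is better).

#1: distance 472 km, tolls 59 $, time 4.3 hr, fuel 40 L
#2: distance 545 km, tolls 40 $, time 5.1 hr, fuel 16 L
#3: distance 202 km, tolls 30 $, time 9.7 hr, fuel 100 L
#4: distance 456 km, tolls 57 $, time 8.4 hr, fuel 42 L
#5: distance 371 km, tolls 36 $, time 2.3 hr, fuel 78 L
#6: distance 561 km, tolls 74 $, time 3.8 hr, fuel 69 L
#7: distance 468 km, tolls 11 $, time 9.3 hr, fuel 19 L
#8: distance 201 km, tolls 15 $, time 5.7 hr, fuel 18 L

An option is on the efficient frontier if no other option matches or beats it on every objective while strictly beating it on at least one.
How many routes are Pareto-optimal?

#1: not dominated.
#2: not dominated (best fuel).
#3: dominated by #8 (distance 201≤202, tolls 15≤30, time 5.7≤9.7, fuel 18≤100).
#4: dominated by #8 (distance 201≤456, tolls 15≤57, time 5.7≤8.4, fuel 18≤42).
#5: not dominated (best time).
#6: not dominated.
#7: not dominated (best tolls).
#8: not dominated (best distance).
Pareto-optimal: #1, #2, #5, #6, #7, #8 → 6.

6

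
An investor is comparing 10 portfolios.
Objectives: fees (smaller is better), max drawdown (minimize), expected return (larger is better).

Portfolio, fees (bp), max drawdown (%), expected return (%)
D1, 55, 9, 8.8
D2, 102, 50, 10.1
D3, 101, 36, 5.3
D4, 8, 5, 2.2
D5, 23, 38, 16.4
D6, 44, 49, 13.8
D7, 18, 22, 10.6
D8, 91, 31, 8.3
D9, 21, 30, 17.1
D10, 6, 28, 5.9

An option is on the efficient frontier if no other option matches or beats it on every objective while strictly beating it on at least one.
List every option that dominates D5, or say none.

D9

D9: fees 21≤23, max drawdown 30≤38, expected return 17.1≥16.4 — dominates D5.
Others (D1, D2, D3, D4, D6, D7, D8, D10) are each worse than D5 on at least one objective.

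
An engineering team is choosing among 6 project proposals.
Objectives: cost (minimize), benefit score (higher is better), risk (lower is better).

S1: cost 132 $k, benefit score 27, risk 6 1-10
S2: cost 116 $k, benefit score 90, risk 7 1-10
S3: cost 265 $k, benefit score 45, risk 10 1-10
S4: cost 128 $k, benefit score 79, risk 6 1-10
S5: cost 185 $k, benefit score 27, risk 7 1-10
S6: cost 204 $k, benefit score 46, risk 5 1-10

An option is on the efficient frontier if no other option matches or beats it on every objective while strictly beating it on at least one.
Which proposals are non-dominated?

S2, S4, S6

S1: dominated by S4 (cost 128≤132, benefit score 79≥27, risk 6≤6).
S2: not dominated (best cost).
S3: dominated by S2 (cost 116≤265, benefit score 90≥45, risk 7≤10).
S4: not dominated.
S5: dominated by S1 (cost 132≤185, benefit score 27≥27, risk 6≤7).
S6: not dominated (best risk).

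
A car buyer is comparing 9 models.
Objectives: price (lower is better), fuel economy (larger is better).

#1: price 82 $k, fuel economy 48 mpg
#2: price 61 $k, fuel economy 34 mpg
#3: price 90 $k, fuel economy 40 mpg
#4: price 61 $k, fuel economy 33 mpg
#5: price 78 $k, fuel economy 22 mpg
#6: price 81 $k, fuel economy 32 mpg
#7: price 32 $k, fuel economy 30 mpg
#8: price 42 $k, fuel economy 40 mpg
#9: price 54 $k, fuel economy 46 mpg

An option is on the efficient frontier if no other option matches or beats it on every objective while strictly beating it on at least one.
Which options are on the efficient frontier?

#1, #7, #8, #9

#1: not dominated (best fuel economy).
#2: dominated by #8 (price 42≤61, fuel economy 40≥34).
#3: dominated by #1 (price 82≤90, fuel economy 48≥40).
#4: dominated by #2 (price 61≤61, fuel economy 34≥33).
#5: dominated by #2 (price 61≤78, fuel economy 34≥22).
#6: dominated by #2 (price 61≤81, fuel economy 34≥32).
#7: not dominated (best price).
#8: not dominated.
#9: not dominated.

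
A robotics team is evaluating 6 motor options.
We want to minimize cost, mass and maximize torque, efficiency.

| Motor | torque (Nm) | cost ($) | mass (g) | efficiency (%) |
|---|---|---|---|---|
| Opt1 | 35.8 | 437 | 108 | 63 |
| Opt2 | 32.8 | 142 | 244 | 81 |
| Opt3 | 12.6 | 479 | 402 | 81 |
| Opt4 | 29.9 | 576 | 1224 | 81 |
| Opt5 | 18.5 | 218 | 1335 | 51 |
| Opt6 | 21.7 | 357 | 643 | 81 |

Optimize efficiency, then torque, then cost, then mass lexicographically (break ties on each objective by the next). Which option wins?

First maximize efficiency: best is 81, kept {Opt2, Opt3, Opt4, Opt6}.
Then maximize torque: best is 32.8, kept {Opt2}.

Opt2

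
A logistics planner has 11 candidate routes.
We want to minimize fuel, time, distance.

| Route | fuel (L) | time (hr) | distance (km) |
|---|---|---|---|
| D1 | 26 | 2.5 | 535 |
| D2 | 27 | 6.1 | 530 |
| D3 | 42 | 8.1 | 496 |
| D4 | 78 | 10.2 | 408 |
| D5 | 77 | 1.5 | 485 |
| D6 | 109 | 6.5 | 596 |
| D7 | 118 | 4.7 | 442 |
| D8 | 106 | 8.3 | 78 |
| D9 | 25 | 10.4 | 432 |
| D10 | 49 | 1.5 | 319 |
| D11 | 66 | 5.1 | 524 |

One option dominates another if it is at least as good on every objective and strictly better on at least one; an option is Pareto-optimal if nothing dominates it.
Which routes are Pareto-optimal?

D1, D2, D3, D8, D9, D10

D1: not dominated.
D2: not dominated.
D3: not dominated.
D4: dominated by D10 (fuel 49≤78, time 1.5≤10.2, distance 319≤408).
D5: dominated by D10 (fuel 49≤77, time 1.5≤1.5, distance 319≤485).
D6: dominated by D1 (fuel 26≤109, time 2.5≤6.5, distance 535≤596).
D7: dominated by D10 (fuel 49≤118, time 1.5≤4.7, distance 319≤442).
D8: not dominated (best distance).
D9: not dominated (best fuel).
D10: not dominated.
D11: dominated by D10 (fuel 49≤66, time 1.5≤5.1, distance 319≤524).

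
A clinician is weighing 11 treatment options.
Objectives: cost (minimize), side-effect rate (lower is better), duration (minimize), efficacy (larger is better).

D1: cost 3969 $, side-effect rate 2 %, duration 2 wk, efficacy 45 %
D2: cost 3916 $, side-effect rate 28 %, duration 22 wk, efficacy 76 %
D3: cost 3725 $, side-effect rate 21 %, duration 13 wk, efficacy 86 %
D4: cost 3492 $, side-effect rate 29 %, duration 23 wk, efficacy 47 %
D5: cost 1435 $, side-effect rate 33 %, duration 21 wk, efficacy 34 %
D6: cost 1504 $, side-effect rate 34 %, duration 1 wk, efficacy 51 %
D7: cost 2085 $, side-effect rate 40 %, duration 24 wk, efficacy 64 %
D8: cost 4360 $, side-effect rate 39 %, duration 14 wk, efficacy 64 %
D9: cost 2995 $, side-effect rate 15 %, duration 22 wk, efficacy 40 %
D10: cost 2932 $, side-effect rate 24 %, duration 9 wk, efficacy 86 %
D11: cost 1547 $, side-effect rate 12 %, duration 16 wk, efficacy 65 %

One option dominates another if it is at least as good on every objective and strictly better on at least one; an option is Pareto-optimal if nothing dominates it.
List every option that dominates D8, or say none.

D3: cost 3725≤4360, side-effect rate 21≤39, duration 13≤14, efficacy 86≥64 — dominates D8.
D10: cost 2932≤4360, side-effect rate 24≤39, duration 9≤14, efficacy 86≥64 — dominates D8.
Others (D1, D2, D4, D5, D6, D7, D9, D11) are each worse than D8 on at least one objective.

D3, D10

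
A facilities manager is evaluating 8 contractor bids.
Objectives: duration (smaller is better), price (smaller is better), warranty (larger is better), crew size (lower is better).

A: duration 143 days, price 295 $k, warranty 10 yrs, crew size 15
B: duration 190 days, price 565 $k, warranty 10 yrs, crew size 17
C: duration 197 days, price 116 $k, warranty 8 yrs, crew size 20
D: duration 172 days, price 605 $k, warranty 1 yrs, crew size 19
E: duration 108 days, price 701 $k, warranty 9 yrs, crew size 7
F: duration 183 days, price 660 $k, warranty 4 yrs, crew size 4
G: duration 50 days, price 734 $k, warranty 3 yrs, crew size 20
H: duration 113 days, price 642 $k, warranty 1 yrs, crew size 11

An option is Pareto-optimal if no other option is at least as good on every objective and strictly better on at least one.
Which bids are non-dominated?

A, C, E, F, G, H

A: not dominated.
B: dominated by A (duration 143≤190, price 295≤565, warranty 10≥10, crew size 15≤17).
C: not dominated (best price).
D: dominated by A (duration 143≤172, price 295≤605, warranty 10≥1, crew size 15≤19).
E: not dominated.
F: not dominated (best crew size).
G: not dominated (best duration).
H: not dominated.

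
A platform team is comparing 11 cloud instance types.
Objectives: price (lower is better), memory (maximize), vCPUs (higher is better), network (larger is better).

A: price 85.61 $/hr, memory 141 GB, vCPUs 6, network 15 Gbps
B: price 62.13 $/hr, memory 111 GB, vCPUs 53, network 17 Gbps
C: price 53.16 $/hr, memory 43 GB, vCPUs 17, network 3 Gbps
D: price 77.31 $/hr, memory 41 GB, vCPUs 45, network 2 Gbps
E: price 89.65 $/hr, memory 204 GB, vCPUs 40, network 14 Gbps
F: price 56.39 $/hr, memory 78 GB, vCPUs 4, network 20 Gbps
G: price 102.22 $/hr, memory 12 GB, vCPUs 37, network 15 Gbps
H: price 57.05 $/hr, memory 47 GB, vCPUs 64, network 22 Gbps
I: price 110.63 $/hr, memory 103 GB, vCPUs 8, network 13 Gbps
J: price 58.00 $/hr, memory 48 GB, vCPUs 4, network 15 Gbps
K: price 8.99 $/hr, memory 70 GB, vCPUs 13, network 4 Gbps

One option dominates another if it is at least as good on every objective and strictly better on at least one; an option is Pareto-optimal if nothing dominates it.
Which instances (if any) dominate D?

B: price 62.13≤77.31, memory 111≥41, vCPUs 53≥45, network 17≥2 — dominates D.
H: price 57.05≤77.31, memory 47≥41, vCPUs 64≥45, network 22≥2 — dominates D.
Others (A, C, E, F, G, I, J, K) are each worse than D on at least one objective.

B, H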